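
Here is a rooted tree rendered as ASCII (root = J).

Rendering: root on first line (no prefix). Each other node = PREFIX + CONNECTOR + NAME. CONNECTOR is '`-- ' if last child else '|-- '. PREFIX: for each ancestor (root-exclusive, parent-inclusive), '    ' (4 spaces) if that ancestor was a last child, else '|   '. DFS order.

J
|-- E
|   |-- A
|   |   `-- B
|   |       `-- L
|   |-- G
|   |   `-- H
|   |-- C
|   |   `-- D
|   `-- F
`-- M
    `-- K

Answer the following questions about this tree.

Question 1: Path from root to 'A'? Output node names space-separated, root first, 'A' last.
Answer: J E A

Derivation:
Walk down from root: J -> E -> A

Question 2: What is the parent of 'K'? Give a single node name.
Scan adjacency: K appears as child of M

Answer: M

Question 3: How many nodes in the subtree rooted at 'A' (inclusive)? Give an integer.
Subtree rooted at A contains: A, B, L
Count = 3

Answer: 3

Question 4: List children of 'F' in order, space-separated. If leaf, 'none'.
Answer: none

Derivation:
Node F's children (from adjacency): (leaf)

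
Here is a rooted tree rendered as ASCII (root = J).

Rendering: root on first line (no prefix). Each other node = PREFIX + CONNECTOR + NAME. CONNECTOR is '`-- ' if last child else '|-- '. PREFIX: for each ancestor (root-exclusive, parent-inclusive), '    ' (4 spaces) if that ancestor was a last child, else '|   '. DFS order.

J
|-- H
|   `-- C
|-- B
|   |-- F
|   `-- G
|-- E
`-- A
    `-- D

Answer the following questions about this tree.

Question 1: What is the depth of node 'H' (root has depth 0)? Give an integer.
Path from root to H: J -> H
Depth = number of edges = 1

Answer: 1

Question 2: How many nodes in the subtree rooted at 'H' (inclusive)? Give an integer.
Answer: 2

Derivation:
Subtree rooted at H contains: C, H
Count = 2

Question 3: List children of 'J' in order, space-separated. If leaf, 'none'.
Node J's children (from adjacency): H, B, E, A

Answer: H B E A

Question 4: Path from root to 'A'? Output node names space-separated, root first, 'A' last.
Walk down from root: J -> A

Answer: J A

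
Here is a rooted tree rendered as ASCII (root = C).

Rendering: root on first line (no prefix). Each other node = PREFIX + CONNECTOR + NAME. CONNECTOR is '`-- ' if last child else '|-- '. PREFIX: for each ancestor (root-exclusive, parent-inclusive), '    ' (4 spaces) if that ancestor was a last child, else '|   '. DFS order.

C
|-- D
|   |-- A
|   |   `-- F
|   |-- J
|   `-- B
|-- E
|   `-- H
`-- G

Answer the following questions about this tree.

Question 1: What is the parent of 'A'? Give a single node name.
Answer: D

Derivation:
Scan adjacency: A appears as child of D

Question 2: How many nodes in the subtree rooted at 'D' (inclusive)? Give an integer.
Answer: 5

Derivation:
Subtree rooted at D contains: A, B, D, F, J
Count = 5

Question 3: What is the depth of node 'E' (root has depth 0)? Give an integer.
Answer: 1

Derivation:
Path from root to E: C -> E
Depth = number of edges = 1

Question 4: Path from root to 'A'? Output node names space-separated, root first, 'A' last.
Answer: C D A

Derivation:
Walk down from root: C -> D -> A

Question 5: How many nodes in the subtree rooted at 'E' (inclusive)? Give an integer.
Subtree rooted at E contains: E, H
Count = 2

Answer: 2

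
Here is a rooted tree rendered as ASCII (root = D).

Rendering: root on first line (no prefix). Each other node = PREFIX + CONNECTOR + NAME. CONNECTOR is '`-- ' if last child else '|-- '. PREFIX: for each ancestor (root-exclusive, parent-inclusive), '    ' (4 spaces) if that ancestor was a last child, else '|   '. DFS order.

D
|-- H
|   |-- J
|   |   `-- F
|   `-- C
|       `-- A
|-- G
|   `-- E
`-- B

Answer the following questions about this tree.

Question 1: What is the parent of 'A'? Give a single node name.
Scan adjacency: A appears as child of C

Answer: C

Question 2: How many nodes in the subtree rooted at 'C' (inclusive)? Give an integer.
Answer: 2

Derivation:
Subtree rooted at C contains: A, C
Count = 2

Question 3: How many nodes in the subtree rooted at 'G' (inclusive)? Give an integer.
Answer: 2

Derivation:
Subtree rooted at G contains: E, G
Count = 2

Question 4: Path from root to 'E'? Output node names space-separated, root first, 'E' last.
Walk down from root: D -> G -> E

Answer: D G E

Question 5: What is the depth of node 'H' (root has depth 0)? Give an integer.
Answer: 1

Derivation:
Path from root to H: D -> H
Depth = number of edges = 1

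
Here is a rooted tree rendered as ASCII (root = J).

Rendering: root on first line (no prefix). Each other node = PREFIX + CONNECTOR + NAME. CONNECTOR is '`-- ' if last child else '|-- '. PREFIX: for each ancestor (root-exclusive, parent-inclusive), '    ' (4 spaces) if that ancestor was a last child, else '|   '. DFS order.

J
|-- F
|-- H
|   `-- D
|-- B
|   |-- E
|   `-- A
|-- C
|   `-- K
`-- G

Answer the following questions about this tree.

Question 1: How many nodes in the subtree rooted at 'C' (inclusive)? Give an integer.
Answer: 2

Derivation:
Subtree rooted at C contains: C, K
Count = 2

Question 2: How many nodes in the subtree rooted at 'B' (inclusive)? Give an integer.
Answer: 3

Derivation:
Subtree rooted at B contains: A, B, E
Count = 3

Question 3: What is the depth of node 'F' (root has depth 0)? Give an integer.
Path from root to F: J -> F
Depth = number of edges = 1

Answer: 1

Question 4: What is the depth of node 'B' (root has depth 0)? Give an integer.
Answer: 1

Derivation:
Path from root to B: J -> B
Depth = number of edges = 1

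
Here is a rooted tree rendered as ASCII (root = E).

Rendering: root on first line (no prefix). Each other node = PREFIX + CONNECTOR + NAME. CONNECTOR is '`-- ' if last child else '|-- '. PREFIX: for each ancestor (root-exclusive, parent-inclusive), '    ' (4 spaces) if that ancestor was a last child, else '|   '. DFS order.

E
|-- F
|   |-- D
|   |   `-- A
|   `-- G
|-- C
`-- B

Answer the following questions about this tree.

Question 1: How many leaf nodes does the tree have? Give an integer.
Answer: 4

Derivation:
Leaves (nodes with no children): A, B, C, G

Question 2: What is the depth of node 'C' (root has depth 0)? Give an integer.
Path from root to C: E -> C
Depth = number of edges = 1

Answer: 1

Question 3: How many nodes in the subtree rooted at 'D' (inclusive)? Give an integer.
Answer: 2

Derivation:
Subtree rooted at D contains: A, D
Count = 2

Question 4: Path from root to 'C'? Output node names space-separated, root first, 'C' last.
Walk down from root: E -> C

Answer: E C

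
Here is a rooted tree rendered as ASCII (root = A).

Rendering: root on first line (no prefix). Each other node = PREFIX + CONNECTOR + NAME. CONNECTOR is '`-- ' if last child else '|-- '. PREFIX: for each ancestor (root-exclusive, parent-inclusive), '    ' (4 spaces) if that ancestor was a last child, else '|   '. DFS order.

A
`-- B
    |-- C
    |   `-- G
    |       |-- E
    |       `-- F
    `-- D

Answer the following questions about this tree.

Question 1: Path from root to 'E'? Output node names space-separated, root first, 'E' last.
Walk down from root: A -> B -> C -> G -> E

Answer: A B C G E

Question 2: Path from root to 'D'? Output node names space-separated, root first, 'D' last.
Walk down from root: A -> B -> D

Answer: A B D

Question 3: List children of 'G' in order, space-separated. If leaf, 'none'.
Node G's children (from adjacency): E, F

Answer: E F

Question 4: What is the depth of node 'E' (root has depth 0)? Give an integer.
Answer: 4

Derivation:
Path from root to E: A -> B -> C -> G -> E
Depth = number of edges = 4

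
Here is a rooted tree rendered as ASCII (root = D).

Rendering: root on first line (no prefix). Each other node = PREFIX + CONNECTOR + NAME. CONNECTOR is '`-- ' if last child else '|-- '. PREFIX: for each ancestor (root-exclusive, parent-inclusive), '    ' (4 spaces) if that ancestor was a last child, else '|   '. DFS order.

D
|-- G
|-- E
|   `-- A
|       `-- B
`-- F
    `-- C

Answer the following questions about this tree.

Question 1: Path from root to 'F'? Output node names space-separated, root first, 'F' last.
Answer: D F

Derivation:
Walk down from root: D -> F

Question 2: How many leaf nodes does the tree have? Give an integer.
Answer: 3

Derivation:
Leaves (nodes with no children): B, C, G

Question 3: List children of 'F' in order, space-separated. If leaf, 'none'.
Node F's children (from adjacency): C

Answer: C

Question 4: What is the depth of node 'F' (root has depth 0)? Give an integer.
Answer: 1

Derivation:
Path from root to F: D -> F
Depth = number of edges = 1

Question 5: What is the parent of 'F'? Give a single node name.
Scan adjacency: F appears as child of D

Answer: D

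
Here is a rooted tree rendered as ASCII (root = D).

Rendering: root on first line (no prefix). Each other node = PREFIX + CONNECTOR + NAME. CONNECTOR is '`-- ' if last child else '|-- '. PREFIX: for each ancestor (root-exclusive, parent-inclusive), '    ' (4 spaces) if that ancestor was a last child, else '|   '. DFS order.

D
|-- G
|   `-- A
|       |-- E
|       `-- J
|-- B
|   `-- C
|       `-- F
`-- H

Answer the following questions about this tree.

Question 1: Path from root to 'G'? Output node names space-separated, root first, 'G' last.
Answer: D G

Derivation:
Walk down from root: D -> G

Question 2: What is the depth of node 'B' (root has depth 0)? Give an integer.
Answer: 1

Derivation:
Path from root to B: D -> B
Depth = number of edges = 1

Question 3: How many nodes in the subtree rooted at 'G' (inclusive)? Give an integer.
Subtree rooted at G contains: A, E, G, J
Count = 4

Answer: 4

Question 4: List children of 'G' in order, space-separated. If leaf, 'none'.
Answer: A

Derivation:
Node G's children (from adjacency): A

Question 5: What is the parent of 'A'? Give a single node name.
Answer: G

Derivation:
Scan adjacency: A appears as child of G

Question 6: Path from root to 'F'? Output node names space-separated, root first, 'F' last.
Answer: D B C F

Derivation:
Walk down from root: D -> B -> C -> F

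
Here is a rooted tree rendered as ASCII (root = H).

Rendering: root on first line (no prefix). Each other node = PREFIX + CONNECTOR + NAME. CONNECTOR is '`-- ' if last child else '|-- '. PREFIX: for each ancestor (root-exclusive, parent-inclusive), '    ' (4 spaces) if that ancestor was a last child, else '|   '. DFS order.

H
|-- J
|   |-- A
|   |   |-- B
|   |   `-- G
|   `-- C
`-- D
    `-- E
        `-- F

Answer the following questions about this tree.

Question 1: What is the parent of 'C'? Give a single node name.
Scan adjacency: C appears as child of J

Answer: J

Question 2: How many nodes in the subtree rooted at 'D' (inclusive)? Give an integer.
Subtree rooted at D contains: D, E, F
Count = 3

Answer: 3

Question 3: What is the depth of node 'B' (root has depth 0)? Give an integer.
Answer: 3

Derivation:
Path from root to B: H -> J -> A -> B
Depth = number of edges = 3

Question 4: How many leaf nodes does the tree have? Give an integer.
Answer: 4

Derivation:
Leaves (nodes with no children): B, C, F, G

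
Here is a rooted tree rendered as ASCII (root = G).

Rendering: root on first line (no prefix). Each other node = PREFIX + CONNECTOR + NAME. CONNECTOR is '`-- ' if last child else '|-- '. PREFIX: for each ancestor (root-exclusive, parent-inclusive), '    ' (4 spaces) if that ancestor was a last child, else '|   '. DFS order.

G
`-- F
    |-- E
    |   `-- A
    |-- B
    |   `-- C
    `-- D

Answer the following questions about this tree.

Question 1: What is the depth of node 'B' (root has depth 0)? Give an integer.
Path from root to B: G -> F -> B
Depth = number of edges = 2

Answer: 2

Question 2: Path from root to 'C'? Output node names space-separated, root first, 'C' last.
Answer: G F B C

Derivation:
Walk down from root: G -> F -> B -> C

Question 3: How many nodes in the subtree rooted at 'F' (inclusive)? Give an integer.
Subtree rooted at F contains: A, B, C, D, E, F
Count = 6

Answer: 6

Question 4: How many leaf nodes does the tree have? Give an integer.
Leaves (nodes with no children): A, C, D

Answer: 3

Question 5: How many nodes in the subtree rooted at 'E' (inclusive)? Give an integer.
Subtree rooted at E contains: A, E
Count = 2

Answer: 2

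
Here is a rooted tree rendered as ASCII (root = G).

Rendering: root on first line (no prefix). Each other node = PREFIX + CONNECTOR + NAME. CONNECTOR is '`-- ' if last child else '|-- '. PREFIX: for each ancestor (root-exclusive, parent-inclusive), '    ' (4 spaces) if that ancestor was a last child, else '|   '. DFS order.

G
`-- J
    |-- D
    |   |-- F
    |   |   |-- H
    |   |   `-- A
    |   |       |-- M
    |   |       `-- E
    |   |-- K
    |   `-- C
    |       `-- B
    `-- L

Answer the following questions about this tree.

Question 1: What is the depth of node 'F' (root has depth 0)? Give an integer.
Path from root to F: G -> J -> D -> F
Depth = number of edges = 3

Answer: 3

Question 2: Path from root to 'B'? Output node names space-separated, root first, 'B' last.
Answer: G J D C B

Derivation:
Walk down from root: G -> J -> D -> C -> B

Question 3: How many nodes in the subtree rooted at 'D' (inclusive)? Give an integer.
Subtree rooted at D contains: A, B, C, D, E, F, H, K, M
Count = 9

Answer: 9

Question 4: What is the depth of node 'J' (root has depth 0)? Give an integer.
Answer: 1

Derivation:
Path from root to J: G -> J
Depth = number of edges = 1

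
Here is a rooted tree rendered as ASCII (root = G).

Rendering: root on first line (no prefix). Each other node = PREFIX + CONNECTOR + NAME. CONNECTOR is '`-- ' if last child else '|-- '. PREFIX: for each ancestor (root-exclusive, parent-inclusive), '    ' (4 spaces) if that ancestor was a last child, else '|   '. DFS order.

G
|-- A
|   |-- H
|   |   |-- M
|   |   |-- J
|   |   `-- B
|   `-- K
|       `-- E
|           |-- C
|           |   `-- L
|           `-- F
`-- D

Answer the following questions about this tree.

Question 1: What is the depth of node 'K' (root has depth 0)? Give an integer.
Answer: 2

Derivation:
Path from root to K: G -> A -> K
Depth = number of edges = 2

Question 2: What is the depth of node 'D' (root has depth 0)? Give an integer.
Path from root to D: G -> D
Depth = number of edges = 1

Answer: 1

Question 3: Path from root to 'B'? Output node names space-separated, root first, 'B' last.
Walk down from root: G -> A -> H -> B

Answer: G A H B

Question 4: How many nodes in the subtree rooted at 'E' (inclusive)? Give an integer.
Subtree rooted at E contains: C, E, F, L
Count = 4

Answer: 4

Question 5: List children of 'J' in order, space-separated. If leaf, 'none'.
Node J's children (from adjacency): (leaf)

Answer: none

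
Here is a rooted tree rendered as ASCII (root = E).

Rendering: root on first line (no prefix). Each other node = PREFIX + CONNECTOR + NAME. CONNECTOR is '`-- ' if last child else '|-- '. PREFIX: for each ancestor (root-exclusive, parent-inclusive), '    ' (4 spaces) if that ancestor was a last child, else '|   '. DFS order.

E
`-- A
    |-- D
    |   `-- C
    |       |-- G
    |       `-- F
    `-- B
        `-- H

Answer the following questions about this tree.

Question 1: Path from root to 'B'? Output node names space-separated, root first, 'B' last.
Walk down from root: E -> A -> B

Answer: E A B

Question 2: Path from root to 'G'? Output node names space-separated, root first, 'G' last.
Answer: E A D C G

Derivation:
Walk down from root: E -> A -> D -> C -> G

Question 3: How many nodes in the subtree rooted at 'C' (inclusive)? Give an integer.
Answer: 3

Derivation:
Subtree rooted at C contains: C, F, G
Count = 3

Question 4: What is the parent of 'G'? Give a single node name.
Answer: C

Derivation:
Scan adjacency: G appears as child of C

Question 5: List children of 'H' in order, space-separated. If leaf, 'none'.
Answer: none

Derivation:
Node H's children (from adjacency): (leaf)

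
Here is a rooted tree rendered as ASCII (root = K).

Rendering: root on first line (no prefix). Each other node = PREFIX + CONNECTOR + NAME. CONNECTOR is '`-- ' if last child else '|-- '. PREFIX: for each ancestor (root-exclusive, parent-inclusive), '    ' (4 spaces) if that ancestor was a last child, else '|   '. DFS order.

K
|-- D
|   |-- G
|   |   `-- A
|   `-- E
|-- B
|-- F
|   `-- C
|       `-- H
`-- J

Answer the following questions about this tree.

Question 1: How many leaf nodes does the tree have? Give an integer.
Leaves (nodes with no children): A, B, E, H, J

Answer: 5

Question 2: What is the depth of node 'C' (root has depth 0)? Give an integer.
Answer: 2

Derivation:
Path from root to C: K -> F -> C
Depth = number of edges = 2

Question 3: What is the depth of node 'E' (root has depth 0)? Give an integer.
Answer: 2

Derivation:
Path from root to E: K -> D -> E
Depth = number of edges = 2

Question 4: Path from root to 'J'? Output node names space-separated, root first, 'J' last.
Walk down from root: K -> J

Answer: K J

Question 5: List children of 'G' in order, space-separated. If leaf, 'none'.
Answer: A

Derivation:
Node G's children (from adjacency): A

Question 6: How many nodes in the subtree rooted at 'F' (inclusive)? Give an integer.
Subtree rooted at F contains: C, F, H
Count = 3

Answer: 3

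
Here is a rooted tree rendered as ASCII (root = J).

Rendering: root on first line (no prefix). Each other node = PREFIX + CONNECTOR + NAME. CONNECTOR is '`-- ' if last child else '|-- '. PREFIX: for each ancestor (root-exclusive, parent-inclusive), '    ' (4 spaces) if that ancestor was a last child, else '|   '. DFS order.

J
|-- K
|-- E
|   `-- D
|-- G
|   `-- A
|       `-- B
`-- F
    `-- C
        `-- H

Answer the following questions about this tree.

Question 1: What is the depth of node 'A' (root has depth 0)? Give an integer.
Path from root to A: J -> G -> A
Depth = number of edges = 2

Answer: 2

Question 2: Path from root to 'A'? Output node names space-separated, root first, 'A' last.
Walk down from root: J -> G -> A

Answer: J G A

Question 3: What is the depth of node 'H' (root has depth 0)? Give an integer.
Path from root to H: J -> F -> C -> H
Depth = number of edges = 3

Answer: 3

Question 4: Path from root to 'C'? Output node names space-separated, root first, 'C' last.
Walk down from root: J -> F -> C

Answer: J F C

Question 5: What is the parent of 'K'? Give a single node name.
Answer: J

Derivation:
Scan adjacency: K appears as child of J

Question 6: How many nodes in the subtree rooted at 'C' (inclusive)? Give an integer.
Subtree rooted at C contains: C, H
Count = 2

Answer: 2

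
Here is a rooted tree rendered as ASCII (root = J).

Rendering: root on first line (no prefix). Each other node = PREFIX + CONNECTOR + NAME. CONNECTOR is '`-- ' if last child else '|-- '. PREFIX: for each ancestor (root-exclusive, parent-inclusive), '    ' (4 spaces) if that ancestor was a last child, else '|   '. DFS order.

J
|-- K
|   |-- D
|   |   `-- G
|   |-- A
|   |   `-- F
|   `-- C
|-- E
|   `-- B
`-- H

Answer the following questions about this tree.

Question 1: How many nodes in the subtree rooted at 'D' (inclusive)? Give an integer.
Answer: 2

Derivation:
Subtree rooted at D contains: D, G
Count = 2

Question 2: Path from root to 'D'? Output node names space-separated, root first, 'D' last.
Walk down from root: J -> K -> D

Answer: J K D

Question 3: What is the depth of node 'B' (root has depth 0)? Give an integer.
Path from root to B: J -> E -> B
Depth = number of edges = 2

Answer: 2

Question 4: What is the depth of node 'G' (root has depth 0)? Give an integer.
Answer: 3

Derivation:
Path from root to G: J -> K -> D -> G
Depth = number of edges = 3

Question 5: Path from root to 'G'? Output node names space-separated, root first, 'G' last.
Answer: J K D G

Derivation:
Walk down from root: J -> K -> D -> G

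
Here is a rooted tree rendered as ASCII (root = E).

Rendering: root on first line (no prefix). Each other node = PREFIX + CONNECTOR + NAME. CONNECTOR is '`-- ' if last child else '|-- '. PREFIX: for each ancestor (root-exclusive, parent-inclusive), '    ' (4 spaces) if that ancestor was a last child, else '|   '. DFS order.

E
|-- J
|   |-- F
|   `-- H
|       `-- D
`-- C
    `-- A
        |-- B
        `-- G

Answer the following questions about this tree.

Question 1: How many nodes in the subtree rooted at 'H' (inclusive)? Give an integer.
Subtree rooted at H contains: D, H
Count = 2

Answer: 2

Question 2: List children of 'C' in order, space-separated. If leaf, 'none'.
Node C's children (from adjacency): A

Answer: A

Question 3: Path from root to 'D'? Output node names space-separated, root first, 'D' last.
Answer: E J H D

Derivation:
Walk down from root: E -> J -> H -> D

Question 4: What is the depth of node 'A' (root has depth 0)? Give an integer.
Answer: 2

Derivation:
Path from root to A: E -> C -> A
Depth = number of edges = 2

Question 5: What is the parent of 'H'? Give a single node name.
Scan adjacency: H appears as child of J

Answer: J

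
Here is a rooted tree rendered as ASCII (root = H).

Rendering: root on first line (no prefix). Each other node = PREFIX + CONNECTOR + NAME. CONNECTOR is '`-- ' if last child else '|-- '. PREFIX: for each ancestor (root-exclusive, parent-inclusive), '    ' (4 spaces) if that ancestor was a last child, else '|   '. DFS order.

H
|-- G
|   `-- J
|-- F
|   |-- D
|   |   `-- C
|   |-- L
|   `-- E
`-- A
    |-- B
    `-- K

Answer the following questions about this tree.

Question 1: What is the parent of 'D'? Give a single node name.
Scan adjacency: D appears as child of F

Answer: F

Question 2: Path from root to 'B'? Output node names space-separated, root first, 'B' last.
Answer: H A B

Derivation:
Walk down from root: H -> A -> B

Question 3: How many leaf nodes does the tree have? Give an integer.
Answer: 6

Derivation:
Leaves (nodes with no children): B, C, E, J, K, L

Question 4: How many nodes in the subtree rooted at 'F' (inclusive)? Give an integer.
Answer: 5

Derivation:
Subtree rooted at F contains: C, D, E, F, L
Count = 5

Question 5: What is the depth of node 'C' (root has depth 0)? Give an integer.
Path from root to C: H -> F -> D -> C
Depth = number of edges = 3

Answer: 3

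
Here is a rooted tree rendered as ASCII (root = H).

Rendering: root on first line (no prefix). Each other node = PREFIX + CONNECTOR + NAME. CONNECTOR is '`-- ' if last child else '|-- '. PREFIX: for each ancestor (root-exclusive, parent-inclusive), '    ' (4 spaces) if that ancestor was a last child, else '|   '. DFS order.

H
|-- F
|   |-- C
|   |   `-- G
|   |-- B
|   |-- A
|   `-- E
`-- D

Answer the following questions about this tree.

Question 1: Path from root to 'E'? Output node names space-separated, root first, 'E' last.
Walk down from root: H -> F -> E

Answer: H F E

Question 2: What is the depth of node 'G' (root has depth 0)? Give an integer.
Path from root to G: H -> F -> C -> G
Depth = number of edges = 3

Answer: 3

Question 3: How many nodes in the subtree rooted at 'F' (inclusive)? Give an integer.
Answer: 6

Derivation:
Subtree rooted at F contains: A, B, C, E, F, G
Count = 6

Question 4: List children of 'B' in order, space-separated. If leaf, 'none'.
Node B's children (from adjacency): (leaf)

Answer: none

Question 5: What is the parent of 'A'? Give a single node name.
Scan adjacency: A appears as child of F

Answer: F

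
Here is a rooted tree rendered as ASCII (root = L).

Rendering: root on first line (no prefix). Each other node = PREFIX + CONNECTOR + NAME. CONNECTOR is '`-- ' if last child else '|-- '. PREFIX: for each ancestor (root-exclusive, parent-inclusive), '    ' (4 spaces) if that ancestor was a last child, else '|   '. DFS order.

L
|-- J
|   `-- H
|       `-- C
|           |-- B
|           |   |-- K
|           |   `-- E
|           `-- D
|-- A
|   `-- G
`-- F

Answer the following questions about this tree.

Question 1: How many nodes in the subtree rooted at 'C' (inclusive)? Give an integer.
Subtree rooted at C contains: B, C, D, E, K
Count = 5

Answer: 5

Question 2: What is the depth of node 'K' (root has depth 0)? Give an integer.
Path from root to K: L -> J -> H -> C -> B -> K
Depth = number of edges = 5

Answer: 5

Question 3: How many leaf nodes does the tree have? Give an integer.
Answer: 5

Derivation:
Leaves (nodes with no children): D, E, F, G, K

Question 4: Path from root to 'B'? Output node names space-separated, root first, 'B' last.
Answer: L J H C B

Derivation:
Walk down from root: L -> J -> H -> C -> B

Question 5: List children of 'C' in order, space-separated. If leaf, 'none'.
Node C's children (from adjacency): B, D

Answer: B D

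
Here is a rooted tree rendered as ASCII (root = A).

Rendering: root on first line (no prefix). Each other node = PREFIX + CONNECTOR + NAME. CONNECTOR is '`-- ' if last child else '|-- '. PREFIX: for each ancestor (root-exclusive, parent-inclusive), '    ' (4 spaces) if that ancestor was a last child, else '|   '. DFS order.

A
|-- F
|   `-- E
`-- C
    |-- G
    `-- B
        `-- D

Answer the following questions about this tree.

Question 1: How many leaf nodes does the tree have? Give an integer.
Leaves (nodes with no children): D, E, G

Answer: 3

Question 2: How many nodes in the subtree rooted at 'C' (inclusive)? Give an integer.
Answer: 4

Derivation:
Subtree rooted at C contains: B, C, D, G
Count = 4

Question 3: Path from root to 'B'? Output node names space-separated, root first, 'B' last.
Walk down from root: A -> C -> B

Answer: A C B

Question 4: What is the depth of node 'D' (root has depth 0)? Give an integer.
Path from root to D: A -> C -> B -> D
Depth = number of edges = 3

Answer: 3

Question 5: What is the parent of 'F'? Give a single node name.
Scan adjacency: F appears as child of A

Answer: A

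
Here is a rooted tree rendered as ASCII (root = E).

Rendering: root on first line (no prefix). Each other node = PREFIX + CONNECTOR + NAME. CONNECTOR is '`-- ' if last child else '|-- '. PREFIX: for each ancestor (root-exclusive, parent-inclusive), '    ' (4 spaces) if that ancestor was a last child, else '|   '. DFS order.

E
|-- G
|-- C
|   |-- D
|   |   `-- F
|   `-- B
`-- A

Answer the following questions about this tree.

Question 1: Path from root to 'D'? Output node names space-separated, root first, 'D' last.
Walk down from root: E -> C -> D

Answer: E C D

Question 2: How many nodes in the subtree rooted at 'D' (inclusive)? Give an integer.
Answer: 2

Derivation:
Subtree rooted at D contains: D, F
Count = 2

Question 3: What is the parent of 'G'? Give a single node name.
Scan adjacency: G appears as child of E

Answer: E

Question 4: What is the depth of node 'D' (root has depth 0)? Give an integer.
Path from root to D: E -> C -> D
Depth = number of edges = 2

Answer: 2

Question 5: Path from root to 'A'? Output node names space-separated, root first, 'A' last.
Walk down from root: E -> A

Answer: E A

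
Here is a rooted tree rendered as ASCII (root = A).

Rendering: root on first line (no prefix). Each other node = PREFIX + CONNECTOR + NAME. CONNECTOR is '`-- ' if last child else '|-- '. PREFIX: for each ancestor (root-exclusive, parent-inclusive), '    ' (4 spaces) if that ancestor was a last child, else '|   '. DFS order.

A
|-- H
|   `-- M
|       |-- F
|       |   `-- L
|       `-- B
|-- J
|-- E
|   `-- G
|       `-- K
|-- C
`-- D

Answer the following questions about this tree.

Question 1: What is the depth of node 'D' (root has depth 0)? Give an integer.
Answer: 1

Derivation:
Path from root to D: A -> D
Depth = number of edges = 1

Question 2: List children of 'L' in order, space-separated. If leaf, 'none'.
Node L's children (from adjacency): (leaf)

Answer: none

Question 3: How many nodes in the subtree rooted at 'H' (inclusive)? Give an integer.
Answer: 5

Derivation:
Subtree rooted at H contains: B, F, H, L, M
Count = 5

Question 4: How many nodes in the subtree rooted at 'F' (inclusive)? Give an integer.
Answer: 2

Derivation:
Subtree rooted at F contains: F, L
Count = 2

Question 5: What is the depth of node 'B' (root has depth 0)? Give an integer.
Answer: 3

Derivation:
Path from root to B: A -> H -> M -> B
Depth = number of edges = 3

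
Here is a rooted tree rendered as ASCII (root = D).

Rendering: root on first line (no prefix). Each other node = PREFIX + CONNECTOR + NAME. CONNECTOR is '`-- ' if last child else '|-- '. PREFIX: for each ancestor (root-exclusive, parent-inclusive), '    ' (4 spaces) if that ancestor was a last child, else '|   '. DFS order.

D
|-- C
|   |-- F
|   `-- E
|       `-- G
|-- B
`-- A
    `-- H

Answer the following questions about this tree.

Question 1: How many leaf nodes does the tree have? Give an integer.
Answer: 4

Derivation:
Leaves (nodes with no children): B, F, G, H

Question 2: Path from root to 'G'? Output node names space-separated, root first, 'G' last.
Answer: D C E G

Derivation:
Walk down from root: D -> C -> E -> G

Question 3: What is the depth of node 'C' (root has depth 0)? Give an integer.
Path from root to C: D -> C
Depth = number of edges = 1

Answer: 1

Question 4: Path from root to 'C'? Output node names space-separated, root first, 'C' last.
Answer: D C

Derivation:
Walk down from root: D -> C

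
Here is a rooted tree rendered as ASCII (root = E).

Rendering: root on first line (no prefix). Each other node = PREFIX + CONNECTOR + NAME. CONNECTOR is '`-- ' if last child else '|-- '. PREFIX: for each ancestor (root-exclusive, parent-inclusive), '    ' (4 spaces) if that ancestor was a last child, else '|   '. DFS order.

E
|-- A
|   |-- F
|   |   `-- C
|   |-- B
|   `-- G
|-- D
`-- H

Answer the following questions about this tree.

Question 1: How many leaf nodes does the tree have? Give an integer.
Leaves (nodes with no children): B, C, D, G, H

Answer: 5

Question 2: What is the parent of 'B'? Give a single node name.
Answer: A

Derivation:
Scan adjacency: B appears as child of A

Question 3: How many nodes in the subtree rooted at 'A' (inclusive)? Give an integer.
Answer: 5

Derivation:
Subtree rooted at A contains: A, B, C, F, G
Count = 5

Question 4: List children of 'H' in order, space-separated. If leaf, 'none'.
Node H's children (from adjacency): (leaf)

Answer: none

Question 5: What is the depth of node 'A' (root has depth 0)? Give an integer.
Path from root to A: E -> A
Depth = number of edges = 1

Answer: 1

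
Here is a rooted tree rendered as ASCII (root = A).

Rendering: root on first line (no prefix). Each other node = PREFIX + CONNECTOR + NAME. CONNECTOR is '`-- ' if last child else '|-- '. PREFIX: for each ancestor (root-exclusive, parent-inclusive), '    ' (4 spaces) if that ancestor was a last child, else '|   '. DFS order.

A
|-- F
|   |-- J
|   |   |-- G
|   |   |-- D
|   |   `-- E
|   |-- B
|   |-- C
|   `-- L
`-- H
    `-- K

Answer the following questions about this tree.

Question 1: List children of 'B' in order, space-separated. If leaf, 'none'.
Node B's children (from adjacency): (leaf)

Answer: none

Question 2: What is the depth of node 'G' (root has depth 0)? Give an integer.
Answer: 3

Derivation:
Path from root to G: A -> F -> J -> G
Depth = number of edges = 3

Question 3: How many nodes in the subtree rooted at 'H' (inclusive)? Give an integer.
Subtree rooted at H contains: H, K
Count = 2

Answer: 2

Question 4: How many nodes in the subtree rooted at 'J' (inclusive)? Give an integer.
Answer: 4

Derivation:
Subtree rooted at J contains: D, E, G, J
Count = 4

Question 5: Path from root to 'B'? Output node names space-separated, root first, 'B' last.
Walk down from root: A -> F -> B

Answer: A F B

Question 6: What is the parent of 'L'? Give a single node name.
Scan adjacency: L appears as child of F

Answer: F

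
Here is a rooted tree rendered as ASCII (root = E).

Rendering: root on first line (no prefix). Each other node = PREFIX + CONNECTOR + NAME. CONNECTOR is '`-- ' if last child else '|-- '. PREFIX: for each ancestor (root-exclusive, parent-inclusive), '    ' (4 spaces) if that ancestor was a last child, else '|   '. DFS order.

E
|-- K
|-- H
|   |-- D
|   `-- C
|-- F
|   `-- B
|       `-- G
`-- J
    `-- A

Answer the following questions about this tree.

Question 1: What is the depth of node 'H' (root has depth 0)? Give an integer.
Answer: 1

Derivation:
Path from root to H: E -> H
Depth = number of edges = 1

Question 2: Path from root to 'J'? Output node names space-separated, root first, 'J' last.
Walk down from root: E -> J

Answer: E J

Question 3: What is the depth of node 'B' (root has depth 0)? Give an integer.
Answer: 2

Derivation:
Path from root to B: E -> F -> B
Depth = number of edges = 2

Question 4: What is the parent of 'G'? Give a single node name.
Scan adjacency: G appears as child of B

Answer: B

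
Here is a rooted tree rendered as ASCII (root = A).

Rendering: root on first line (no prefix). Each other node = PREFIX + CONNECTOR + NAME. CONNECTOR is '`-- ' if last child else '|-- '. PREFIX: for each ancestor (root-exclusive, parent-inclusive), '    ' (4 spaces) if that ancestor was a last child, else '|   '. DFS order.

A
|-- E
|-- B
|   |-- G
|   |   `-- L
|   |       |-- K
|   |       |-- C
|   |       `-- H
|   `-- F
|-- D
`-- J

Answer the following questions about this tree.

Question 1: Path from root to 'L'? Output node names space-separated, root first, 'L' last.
Walk down from root: A -> B -> G -> L

Answer: A B G L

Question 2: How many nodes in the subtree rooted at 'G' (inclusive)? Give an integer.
Subtree rooted at G contains: C, G, H, K, L
Count = 5

Answer: 5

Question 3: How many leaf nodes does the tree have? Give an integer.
Answer: 7

Derivation:
Leaves (nodes with no children): C, D, E, F, H, J, K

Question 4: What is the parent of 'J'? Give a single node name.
Scan adjacency: J appears as child of A

Answer: A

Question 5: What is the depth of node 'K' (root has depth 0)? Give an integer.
Path from root to K: A -> B -> G -> L -> K
Depth = number of edges = 4

Answer: 4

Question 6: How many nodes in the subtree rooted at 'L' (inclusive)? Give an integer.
Answer: 4

Derivation:
Subtree rooted at L contains: C, H, K, L
Count = 4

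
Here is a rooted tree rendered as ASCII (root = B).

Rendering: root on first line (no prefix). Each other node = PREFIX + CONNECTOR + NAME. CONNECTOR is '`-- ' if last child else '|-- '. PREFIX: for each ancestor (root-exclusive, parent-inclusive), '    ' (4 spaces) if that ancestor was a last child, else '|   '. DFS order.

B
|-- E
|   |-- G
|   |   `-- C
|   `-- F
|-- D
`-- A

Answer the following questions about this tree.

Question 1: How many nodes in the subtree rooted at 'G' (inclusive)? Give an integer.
Answer: 2

Derivation:
Subtree rooted at G contains: C, G
Count = 2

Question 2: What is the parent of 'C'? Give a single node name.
Scan adjacency: C appears as child of G

Answer: G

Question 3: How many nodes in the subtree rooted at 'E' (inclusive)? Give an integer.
Answer: 4

Derivation:
Subtree rooted at E contains: C, E, F, G
Count = 4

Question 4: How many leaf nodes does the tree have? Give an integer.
Leaves (nodes with no children): A, C, D, F

Answer: 4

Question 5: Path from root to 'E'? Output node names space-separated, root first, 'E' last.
Answer: B E

Derivation:
Walk down from root: B -> E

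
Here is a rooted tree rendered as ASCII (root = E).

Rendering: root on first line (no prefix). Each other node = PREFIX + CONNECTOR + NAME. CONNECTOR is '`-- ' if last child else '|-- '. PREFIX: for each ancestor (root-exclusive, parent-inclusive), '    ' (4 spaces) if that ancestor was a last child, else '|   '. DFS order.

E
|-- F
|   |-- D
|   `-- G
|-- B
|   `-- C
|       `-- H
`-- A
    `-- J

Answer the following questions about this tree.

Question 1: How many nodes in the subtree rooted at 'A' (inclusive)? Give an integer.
Answer: 2

Derivation:
Subtree rooted at A contains: A, J
Count = 2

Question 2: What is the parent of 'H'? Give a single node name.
Scan adjacency: H appears as child of C

Answer: C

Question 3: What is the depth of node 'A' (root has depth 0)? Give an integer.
Answer: 1

Derivation:
Path from root to A: E -> A
Depth = number of edges = 1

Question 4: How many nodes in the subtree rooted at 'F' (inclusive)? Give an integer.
Answer: 3

Derivation:
Subtree rooted at F contains: D, F, G
Count = 3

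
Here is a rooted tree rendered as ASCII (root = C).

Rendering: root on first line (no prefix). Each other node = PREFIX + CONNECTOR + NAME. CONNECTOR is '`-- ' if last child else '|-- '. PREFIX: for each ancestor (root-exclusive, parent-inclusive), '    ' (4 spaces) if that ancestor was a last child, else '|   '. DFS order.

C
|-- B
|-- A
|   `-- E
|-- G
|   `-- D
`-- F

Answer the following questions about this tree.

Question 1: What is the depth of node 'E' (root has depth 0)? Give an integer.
Answer: 2

Derivation:
Path from root to E: C -> A -> E
Depth = number of edges = 2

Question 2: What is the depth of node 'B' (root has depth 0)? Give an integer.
Answer: 1

Derivation:
Path from root to B: C -> B
Depth = number of edges = 1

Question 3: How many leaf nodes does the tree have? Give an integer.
Answer: 4

Derivation:
Leaves (nodes with no children): B, D, E, F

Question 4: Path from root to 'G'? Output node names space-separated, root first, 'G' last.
Answer: C G

Derivation:
Walk down from root: C -> G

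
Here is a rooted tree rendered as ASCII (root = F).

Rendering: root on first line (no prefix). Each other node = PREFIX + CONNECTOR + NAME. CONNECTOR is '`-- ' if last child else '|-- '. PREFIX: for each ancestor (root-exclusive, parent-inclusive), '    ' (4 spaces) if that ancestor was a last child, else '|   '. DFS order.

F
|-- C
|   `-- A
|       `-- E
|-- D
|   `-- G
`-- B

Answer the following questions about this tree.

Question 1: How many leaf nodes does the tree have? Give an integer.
Leaves (nodes with no children): B, E, G

Answer: 3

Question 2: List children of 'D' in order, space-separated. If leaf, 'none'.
Answer: G

Derivation:
Node D's children (from adjacency): G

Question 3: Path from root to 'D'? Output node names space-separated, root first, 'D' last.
Walk down from root: F -> D

Answer: F D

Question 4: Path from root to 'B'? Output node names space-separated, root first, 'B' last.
Answer: F B

Derivation:
Walk down from root: F -> B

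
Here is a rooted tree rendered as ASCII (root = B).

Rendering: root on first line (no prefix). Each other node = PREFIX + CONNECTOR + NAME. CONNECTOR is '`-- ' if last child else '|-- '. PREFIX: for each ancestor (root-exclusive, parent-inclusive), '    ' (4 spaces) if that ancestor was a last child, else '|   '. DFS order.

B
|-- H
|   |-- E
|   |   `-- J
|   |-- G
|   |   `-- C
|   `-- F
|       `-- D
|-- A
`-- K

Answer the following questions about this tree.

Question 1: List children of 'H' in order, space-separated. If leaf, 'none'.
Node H's children (from adjacency): E, G, F

Answer: E G F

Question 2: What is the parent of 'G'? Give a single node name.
Answer: H

Derivation:
Scan adjacency: G appears as child of H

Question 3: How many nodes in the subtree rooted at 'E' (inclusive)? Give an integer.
Answer: 2

Derivation:
Subtree rooted at E contains: E, J
Count = 2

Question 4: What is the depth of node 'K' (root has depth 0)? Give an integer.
Answer: 1

Derivation:
Path from root to K: B -> K
Depth = number of edges = 1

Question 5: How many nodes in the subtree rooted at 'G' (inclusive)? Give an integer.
Answer: 2

Derivation:
Subtree rooted at G contains: C, G
Count = 2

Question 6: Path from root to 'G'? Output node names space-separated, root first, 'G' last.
Answer: B H G

Derivation:
Walk down from root: B -> H -> G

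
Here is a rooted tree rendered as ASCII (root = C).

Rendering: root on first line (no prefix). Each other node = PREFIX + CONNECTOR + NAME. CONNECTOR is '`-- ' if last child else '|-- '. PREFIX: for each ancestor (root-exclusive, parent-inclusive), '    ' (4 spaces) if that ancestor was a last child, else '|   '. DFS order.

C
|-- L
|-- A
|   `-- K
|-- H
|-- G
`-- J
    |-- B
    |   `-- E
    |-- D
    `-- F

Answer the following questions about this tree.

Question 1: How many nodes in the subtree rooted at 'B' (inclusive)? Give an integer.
Answer: 2

Derivation:
Subtree rooted at B contains: B, E
Count = 2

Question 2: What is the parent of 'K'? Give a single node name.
Scan adjacency: K appears as child of A

Answer: A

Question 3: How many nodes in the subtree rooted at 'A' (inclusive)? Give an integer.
Answer: 2

Derivation:
Subtree rooted at A contains: A, K
Count = 2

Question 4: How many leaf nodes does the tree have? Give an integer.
Answer: 7

Derivation:
Leaves (nodes with no children): D, E, F, G, H, K, L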